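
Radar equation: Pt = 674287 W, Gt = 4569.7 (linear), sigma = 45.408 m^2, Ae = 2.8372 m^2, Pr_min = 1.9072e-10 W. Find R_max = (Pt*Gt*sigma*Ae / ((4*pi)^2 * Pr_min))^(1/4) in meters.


R^4 = 674287*4569.7*45.408*2.8372 / ((4*pi)^2 * 1.9072e-10) = 1.318071e+19
R_max = 1.318071e+19^0.25 = 60254 m

60254 m


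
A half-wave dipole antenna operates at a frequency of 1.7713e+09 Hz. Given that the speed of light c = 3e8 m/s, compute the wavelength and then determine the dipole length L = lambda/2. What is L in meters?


lambda = c / f = 3.0000e+08 / 1.7713e+09 = 0.1693671 m
L = lambda / 2 = 0.1693671 / 2 = 0.08468 m

0.08468 m


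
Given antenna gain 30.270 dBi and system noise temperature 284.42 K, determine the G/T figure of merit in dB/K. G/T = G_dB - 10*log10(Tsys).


G/T = 30.270 - 10*log10(284.42) = 30.270 - 24.53960 = 5.730 dB/K

5.730 dB/K


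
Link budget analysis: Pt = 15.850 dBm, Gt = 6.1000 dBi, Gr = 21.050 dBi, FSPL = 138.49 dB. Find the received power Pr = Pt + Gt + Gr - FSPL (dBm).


Pr = 15.850 + 6.1000 + 21.050 - 138.49 = -95.49 dBm

-95.49 dBm


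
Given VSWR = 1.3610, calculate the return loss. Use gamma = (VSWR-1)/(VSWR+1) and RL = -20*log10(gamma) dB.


gamma = (1.3610 - 1) / (1.3610 + 1) = 0.1529013
RL = -20 * log10(0.1529013) = 16.31 dB

16.31 dB


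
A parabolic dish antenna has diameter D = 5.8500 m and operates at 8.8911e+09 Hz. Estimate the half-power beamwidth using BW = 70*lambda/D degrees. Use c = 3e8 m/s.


lambda = c / f = 3.0000e+08 / 8.8911e+09 = 0.03374161 m
BW = 70 * 0.03374161 / 5.8500 = 0.4037 deg

0.4037 deg


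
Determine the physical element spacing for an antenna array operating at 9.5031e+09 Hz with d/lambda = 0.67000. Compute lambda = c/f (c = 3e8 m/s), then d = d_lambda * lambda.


lambda = c / f = 3.0000e+08 / 9.5031e+09 = 0.03156865 m
d = 0.67000 * 0.03156865 = 0.02115 m

0.02115 m


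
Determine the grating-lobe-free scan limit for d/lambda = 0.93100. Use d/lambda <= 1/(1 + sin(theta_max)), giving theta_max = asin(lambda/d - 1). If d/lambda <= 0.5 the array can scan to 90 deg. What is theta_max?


lambda/d - 1 = 1/0.93100 - 1 = 0.07411386
theta_max = asin(0.07411386) = 4.250 deg

4.250 deg


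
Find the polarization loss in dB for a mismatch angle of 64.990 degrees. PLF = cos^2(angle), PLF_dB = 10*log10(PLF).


PLF_linear = cos^2(64.990 deg) = 0.1787399
PLF_dB = 10 * log10(0.1787399) = -7.478 dB

-7.478 dB


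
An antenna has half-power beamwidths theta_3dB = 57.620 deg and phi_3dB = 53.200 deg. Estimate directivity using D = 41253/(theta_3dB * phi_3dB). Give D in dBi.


D_linear = 41253 / (57.620 * 53.200) = 13.45769
D_dBi = 10 * log10(13.45769) = 11.29 dBi

11.29 dBi


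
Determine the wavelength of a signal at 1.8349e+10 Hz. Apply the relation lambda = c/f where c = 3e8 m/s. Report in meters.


lambda = c / f = 3.0000e+08 / 1.8349e+10 = 0.01635 m

0.01635 m


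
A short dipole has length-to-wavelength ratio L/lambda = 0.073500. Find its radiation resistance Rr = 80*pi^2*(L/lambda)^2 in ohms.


Rr = 80 * pi^2 * (0.073500)^2 = 80 * 9.869604 * 5.402250e-03 = 4.265 ohm

4.265 ohm


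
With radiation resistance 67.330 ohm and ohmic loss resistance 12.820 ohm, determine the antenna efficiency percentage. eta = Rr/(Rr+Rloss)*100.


eta = 67.330 / (67.330 + 12.820) * 100 = 84.00%

84.00%


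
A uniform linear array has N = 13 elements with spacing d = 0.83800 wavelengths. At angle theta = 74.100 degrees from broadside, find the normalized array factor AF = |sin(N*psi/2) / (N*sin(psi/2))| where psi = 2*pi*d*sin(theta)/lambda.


psi = 2*pi*0.83800*sin(74.100 deg) = 5.063865 rad
AF = |sin(13*5.063865/2) / (13*sin(5.063865/2))| = 0.1340

0.1340


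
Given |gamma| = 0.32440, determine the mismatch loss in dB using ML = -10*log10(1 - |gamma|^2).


ML = -10 * log10(1 - 0.32440^2) = -10 * log10(0.89476464) = 0.4829 dB

0.4829 dB


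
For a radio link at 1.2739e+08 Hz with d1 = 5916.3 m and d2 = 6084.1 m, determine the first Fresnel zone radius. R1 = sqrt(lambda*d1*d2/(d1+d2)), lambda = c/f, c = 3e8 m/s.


lambda = c / f = 3.0000e+08 / 1.2739e+08 = 2.354973 m
R1 = sqrt(2.354973 * 5916.3 * 6084.1 / (5916.3 + 6084.1)) = 84.05 m

84.05 m


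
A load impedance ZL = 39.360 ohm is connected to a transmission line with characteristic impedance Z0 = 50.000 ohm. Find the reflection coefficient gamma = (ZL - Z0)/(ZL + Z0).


gamma = (39.360 - 50.000) / (39.360 + 50.000) = -0.1191

-0.1191


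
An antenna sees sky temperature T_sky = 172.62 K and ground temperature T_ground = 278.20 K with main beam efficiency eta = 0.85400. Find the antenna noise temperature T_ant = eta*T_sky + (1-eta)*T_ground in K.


T_ant = 0.85400 * 172.62 + (1 - 0.85400) * 278.20 = 188.0 K

188.0 K


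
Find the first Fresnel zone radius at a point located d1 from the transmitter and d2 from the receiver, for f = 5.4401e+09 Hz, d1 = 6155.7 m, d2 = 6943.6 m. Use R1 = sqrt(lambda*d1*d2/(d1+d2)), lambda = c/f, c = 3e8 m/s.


lambda = c / f = 3.0000e+08 / 5.4401e+09 = 0.05514605 m
R1 = sqrt(0.05514605 * 6155.7 * 6943.6 / (6155.7 + 6943.6)) = 13.41 m

13.41 m


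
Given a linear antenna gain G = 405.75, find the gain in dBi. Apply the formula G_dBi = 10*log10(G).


G_dBi = 10 * log10(405.75) = 26.08 dBi

26.08 dBi


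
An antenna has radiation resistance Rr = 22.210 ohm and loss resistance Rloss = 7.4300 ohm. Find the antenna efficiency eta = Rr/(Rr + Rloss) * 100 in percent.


eta = 22.210 / (22.210 + 7.4300) * 100 = 74.93%

74.93%


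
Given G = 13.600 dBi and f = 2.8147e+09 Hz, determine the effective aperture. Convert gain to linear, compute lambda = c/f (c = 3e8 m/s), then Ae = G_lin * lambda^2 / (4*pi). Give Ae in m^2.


lambda = c / f = 3.0000e+08 / 2.8147e+09 = 0.1065833 m
G_linear = 10^(13.600/10) = 22.90868
Ae = G_linear * lambda^2 / (4*pi) = 22.90868 * 0.1065833^2 / (4*pi) = 0.02071 m^2

0.02071 m^2


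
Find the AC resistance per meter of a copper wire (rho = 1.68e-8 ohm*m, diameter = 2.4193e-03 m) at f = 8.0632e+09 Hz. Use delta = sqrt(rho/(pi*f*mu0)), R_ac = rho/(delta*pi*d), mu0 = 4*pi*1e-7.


delta = sqrt(1.68e-8 / (pi * 8.0632e+09 * 4*pi*1e-7)) = 7.264756e-07 m
R_ac = 1.68e-8 / (7.264756e-07 * pi * 2.4193e-03) = 3.043 ohm/m

3.043 ohm/m


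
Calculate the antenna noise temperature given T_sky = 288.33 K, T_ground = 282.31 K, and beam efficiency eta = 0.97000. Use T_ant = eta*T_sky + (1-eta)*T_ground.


T_ant = 0.97000 * 288.33 + (1 - 0.97000) * 282.31 = 288.1 K

288.1 K


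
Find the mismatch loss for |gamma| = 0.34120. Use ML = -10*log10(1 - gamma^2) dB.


ML = -10 * log10(1 - 0.34120^2) = -10 * log10(0.88358256) = 0.5375 dB

0.5375 dB


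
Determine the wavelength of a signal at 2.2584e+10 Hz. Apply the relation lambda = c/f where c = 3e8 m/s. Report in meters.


lambda = c / f = 3.0000e+08 / 2.2584e+10 = 0.01328 m

0.01328 m


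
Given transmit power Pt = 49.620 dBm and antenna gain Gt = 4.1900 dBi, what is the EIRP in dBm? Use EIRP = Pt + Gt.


EIRP = Pt + Gt = 49.620 + 4.1900 = 53.81 dBm

53.81 dBm


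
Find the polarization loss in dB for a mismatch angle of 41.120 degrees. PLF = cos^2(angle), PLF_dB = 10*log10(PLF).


PLF_linear = cos^2(41.120 deg) = 0.5675119
PLF_dB = 10 * log10(0.5675119) = -2.460 dB

-2.460 dB


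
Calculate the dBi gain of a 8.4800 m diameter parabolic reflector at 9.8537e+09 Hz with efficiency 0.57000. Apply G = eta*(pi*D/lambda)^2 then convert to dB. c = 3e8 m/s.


lambda = c / f = 3.0000e+08 / 9.8537e+09 = 0.03044542 m
G_linear = 0.57000 * (pi * 8.4800 / 0.03044542)^2 = 436437.8
G_dBi = 10 * log10(436437.8) = 56.40 dBi

56.40 dBi


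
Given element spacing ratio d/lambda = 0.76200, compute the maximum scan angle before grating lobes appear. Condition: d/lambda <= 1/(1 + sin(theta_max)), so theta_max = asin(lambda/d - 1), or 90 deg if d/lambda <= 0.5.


lambda/d - 1 = 1/0.76200 - 1 = 0.3123360
theta_max = asin(0.3123360) = 18.20 deg

18.20 deg


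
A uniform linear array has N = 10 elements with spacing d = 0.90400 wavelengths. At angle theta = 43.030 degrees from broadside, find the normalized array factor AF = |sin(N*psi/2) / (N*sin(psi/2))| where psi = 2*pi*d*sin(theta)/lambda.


psi = 2*pi*0.90400*sin(43.030 deg) = 3.875925 rad
AF = |sin(10*3.875925/2) / (10*sin(3.875925/2))| = 0.05417

0.05417


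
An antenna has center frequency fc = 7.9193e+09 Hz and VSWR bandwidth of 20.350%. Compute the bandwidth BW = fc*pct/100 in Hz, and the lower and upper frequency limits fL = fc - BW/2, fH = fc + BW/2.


BW = 7.9193e+09 * 20.350/100 = 1.611578e+09 Hz
fL = 7.9193e+09 - 1.611578e+09/2 = 7.114e+09 Hz
fH = 7.9193e+09 + 1.611578e+09/2 = 8.725e+09 Hz

BW=1.612e+09 Hz, fL=7.114e+09 Hz, fH=8.725e+09 Hz


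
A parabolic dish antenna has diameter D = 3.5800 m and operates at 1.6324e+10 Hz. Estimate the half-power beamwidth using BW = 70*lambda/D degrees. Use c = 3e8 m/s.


lambda = c / f = 3.0000e+08 / 1.6324e+10 = 0.01837785 m
BW = 70 * 0.01837785 / 3.5800 = 0.3593 deg

0.3593 deg


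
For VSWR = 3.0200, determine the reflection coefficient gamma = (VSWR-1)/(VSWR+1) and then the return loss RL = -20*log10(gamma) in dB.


gamma = (3.0200 - 1) / (3.0200 + 1) = 0.5024876
RL = -20 * log10(0.5024876) = 5.977 dB

5.977 dB


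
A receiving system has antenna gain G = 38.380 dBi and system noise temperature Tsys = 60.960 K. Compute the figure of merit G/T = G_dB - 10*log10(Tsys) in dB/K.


G/T = 38.380 - 10*log10(60.960) = 38.380 - 17.85045 = 20.53 dB/K

20.53 dB/K


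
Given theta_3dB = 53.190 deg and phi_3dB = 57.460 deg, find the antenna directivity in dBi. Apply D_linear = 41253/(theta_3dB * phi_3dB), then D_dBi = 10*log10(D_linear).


D_linear = 41253 / (53.190 * 57.460) = 13.49770
D_dBi = 10 * log10(13.49770) = 11.30 dBi

11.30 dBi


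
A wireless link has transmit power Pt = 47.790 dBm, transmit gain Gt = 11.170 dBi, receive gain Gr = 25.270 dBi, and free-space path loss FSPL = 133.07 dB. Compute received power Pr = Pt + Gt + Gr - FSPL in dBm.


Pr = 47.790 + 11.170 + 25.270 - 133.07 = -48.84 dBm

-48.84 dBm


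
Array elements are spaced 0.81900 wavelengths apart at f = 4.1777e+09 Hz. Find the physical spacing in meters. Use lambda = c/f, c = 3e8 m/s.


lambda = c / f = 3.0000e+08 / 4.1777e+09 = 0.07180985 m
d = 0.81900 * 0.07180985 = 0.05881 m

0.05881 m


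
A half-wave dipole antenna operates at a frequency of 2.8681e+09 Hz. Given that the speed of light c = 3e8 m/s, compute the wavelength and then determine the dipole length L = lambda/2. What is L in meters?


lambda = c / f = 3.0000e+08 / 2.8681e+09 = 0.1045989 m
L = lambda / 2 = 0.1045989 / 2 = 0.05230 m

0.05230 m


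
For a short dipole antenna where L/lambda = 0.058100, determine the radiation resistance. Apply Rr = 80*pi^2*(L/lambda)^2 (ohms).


Rr = 80 * pi^2 * (0.058100)^2 = 80 * 9.869604 * 3.375610e-03 = 2.665 ohm

2.665 ohm


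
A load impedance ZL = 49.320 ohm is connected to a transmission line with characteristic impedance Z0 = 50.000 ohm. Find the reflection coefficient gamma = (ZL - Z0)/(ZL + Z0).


gamma = (49.320 - 50.000) / (49.320 + 50.000) = -6.847e-03

-6.847e-03


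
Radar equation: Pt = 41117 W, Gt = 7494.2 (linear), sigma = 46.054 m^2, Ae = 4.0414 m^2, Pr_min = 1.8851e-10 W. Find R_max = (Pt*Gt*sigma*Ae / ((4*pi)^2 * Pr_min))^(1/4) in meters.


R^4 = 41117*7494.2*46.054*4.0414 / ((4*pi)^2 * 1.8851e-10) = 1.926601e+18
R_max = 1.926601e+18^0.25 = 37256 m

37256 m


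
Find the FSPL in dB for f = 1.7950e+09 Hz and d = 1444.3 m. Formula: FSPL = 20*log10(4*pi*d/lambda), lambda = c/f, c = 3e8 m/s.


lambda = c / f = 3.0000e+08 / 1.7950e+09 = 0.1671309 m
FSPL = 20 * log10(4*pi*1444.3/0.1671309) = 100.7 dB

100.7 dB


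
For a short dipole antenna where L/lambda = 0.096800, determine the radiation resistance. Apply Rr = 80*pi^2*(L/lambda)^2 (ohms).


Rr = 80 * pi^2 * (0.096800)^2 = 80 * 9.869604 * 9.370240e-03 = 7.398 ohm

7.398 ohm


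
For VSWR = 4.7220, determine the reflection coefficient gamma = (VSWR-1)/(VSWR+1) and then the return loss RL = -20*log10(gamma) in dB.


gamma = (4.7220 - 1) / (4.7220 + 1) = 0.6504719
RL = -20 * log10(0.6504719) = 3.735 dB

3.735 dB


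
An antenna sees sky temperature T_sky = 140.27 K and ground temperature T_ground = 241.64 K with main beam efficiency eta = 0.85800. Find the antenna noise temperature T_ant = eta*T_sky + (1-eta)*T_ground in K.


T_ant = 0.85800 * 140.27 + (1 - 0.85800) * 241.64 = 154.7 K

154.7 K


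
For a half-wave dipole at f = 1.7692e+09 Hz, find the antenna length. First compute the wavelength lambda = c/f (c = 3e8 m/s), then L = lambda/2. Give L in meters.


lambda = c / f = 3.0000e+08 / 1.7692e+09 = 0.1695682 m
L = lambda / 2 = 0.1695682 / 2 = 0.08478 m

0.08478 m


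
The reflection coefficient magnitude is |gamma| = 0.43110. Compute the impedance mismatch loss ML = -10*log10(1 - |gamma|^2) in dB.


ML = -10 * log10(1 - 0.43110^2) = -10 * log10(0.81415279) = 0.8929 dB

0.8929 dB


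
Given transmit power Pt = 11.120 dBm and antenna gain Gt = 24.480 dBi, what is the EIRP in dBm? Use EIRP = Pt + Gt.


EIRP = Pt + Gt = 11.120 + 24.480 = 35.60 dBm

35.60 dBm


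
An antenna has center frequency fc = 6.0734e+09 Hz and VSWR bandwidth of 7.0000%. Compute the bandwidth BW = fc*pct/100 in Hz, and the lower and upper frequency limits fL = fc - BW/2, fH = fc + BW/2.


BW = 6.0734e+09 * 7.0000/100 = 4.251380e+08 Hz
fL = 6.0734e+09 - 4.251380e+08/2 = 5.861e+09 Hz
fH = 6.0734e+09 + 4.251380e+08/2 = 6.286e+09 Hz

BW=4.251e+08 Hz, fL=5.861e+09 Hz, fH=6.286e+09 Hz


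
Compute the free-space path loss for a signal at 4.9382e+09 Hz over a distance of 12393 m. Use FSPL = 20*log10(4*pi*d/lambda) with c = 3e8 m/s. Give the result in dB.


lambda = c / f = 3.0000e+08 / 4.9382e+09 = 0.06075088 m
FSPL = 20 * log10(4*pi*12393/0.06075088) = 128.2 dB

128.2 dB


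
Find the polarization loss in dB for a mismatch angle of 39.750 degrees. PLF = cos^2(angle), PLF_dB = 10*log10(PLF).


PLF_linear = cos^2(39.750 deg) = 0.5911178
PLF_dB = 10 * log10(0.5911178) = -2.283 dB

-2.283 dB


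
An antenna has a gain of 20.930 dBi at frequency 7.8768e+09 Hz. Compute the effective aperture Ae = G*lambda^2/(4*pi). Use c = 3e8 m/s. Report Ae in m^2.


lambda = c / f = 3.0000e+08 / 7.8768e+09 = 0.03808653 m
G_linear = 10^(20.930/10) = 123.8797
Ae = G_linear * lambda^2 / (4*pi) = 123.8797 * 0.03808653^2 / (4*pi) = 0.01430 m^2

0.01430 m^2


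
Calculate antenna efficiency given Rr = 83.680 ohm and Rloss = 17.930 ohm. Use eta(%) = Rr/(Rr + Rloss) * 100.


eta = 83.680 / (83.680 + 17.930) * 100 = 82.35%

82.35%


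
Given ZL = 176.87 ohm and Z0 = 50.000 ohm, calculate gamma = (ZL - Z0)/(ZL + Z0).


gamma = (176.87 - 50.000) / (176.87 + 50.000) = 0.5592

0.5592


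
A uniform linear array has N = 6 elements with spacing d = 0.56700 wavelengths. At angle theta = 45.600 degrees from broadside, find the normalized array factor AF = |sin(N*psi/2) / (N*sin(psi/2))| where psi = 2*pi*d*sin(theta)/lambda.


psi = 2*pi*0.56700*sin(45.600 deg) = 2.545356 rad
AF = |sin(6*2.545356/2) / (6*sin(2.545356/2))| = 0.1702

0.1702


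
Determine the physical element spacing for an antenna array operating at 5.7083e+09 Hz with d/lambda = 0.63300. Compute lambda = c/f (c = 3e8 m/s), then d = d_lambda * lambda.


lambda = c / f = 3.0000e+08 / 5.7083e+09 = 0.05255505 m
d = 0.63300 * 0.05255505 = 0.03327 m

0.03327 m


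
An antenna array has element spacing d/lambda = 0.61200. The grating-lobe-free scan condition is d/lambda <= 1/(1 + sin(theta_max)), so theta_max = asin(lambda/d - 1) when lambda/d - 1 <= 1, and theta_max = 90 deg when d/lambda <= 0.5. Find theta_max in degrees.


lambda/d - 1 = 1/0.61200 - 1 = 0.6339869
theta_max = asin(0.6339869) = 39.34 deg

39.34 deg


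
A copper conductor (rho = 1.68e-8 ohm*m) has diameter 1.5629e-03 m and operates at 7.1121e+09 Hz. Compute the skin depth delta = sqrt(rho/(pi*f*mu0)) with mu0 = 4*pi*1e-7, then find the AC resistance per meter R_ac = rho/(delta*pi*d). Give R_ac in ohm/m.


delta = sqrt(1.68e-8 / (pi * 7.1121e+09 * 4*pi*1e-7)) = 7.735277e-07 m
R_ac = 1.68e-8 / (7.735277e-07 * pi * 1.5629e-03) = 4.423 ohm/m

4.423 ohm/m


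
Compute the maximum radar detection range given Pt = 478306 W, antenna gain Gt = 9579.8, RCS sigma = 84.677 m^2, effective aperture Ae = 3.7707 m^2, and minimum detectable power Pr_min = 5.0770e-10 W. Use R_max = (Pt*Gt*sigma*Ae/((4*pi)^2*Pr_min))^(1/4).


R^4 = 478306*9579.8*84.677*3.7707 / ((4*pi)^2 * 5.0770e-10) = 1.824832e+19
R_max = 1.824832e+19^0.25 = 65359 m

65359 m


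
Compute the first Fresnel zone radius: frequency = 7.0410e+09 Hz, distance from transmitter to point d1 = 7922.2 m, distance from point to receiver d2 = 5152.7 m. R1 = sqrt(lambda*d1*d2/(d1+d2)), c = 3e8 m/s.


lambda = c / f = 3.0000e+08 / 7.0410e+09 = 0.04260758 m
R1 = sqrt(0.04260758 * 7922.2 * 5152.7 / (7922.2 + 5152.7)) = 11.53 m

11.53 m


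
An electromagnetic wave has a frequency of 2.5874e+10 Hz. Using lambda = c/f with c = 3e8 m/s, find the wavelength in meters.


lambda = c / f = 3.0000e+08 / 2.5874e+10 = 0.01159 m

0.01159 m


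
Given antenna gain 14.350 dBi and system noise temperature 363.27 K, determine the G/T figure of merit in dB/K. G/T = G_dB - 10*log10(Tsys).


G/T = 14.350 - 10*log10(363.27) = 14.350 - 25.60230 = -11.25 dB/K

-11.25 dB/K


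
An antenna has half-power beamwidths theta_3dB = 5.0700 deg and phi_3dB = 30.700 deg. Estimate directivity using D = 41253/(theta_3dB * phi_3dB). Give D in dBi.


D_linear = 41253 / (5.0700 * 30.700) = 265.0386
D_dBi = 10 * log10(265.0386) = 24.23 dBi

24.23 dBi


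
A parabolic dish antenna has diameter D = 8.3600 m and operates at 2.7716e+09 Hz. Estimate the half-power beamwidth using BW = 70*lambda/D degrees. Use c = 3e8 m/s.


lambda = c / f = 3.0000e+08 / 2.7716e+09 = 0.1082407 m
BW = 70 * 0.1082407 / 8.3600 = 0.9063 deg

0.9063 deg


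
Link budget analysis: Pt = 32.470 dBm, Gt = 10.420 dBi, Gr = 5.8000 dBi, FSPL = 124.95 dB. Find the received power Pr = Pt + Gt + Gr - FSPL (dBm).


Pr = 32.470 + 10.420 + 5.8000 - 124.95 = -76.26 dBm

-76.26 dBm


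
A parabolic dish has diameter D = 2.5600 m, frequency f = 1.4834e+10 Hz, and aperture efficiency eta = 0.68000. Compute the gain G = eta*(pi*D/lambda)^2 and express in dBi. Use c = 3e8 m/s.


lambda = c / f = 3.0000e+08 / 1.4834e+10 = 0.02022381 m
G_linear = 0.68000 * (pi * 2.5600 / 0.02022381)^2 = 107538.2
G_dBi = 10 * log10(107538.2) = 50.32 dBi

50.32 dBi


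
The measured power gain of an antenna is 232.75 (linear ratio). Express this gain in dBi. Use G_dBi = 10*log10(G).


G_dBi = 10 * log10(232.75) = 23.67 dBi

23.67 dBi


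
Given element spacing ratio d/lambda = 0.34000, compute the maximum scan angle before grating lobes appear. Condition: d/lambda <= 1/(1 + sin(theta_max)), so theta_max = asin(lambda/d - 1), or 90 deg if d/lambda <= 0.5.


lambda/d - 1 = 1/0.34000 - 1 = 1.941176 >= 1
d/lambda <= 0.5, so the array can scan to endfire without grating lobes: theta_max = 90 deg

90 deg


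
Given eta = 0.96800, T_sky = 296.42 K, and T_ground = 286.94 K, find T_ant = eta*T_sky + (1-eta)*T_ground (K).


T_ant = 0.96800 * 296.42 + (1 - 0.96800) * 286.94 = 296.1 K

296.1 K


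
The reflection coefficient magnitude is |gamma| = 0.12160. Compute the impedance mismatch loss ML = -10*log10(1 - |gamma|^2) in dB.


ML = -10 * log10(1 - 0.12160^2) = -10 * log10(0.98521344) = 0.06470 dB

0.06470 dB


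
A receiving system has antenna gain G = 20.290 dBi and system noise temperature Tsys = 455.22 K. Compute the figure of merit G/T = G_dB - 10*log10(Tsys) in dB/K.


G/T = 20.290 - 10*log10(455.22) = 20.290 - 26.58221 = -6.292 dB/K

-6.292 dB/K


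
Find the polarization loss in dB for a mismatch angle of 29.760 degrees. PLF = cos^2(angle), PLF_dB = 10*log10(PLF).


PLF_linear = cos^2(29.760 deg) = 0.7536188
PLF_dB = 10 * log10(0.7536188) = -1.228 dB

-1.228 dB


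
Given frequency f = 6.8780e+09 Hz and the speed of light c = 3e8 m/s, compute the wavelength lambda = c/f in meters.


lambda = c / f = 3.0000e+08 / 6.8780e+09 = 0.04362 m

0.04362 m


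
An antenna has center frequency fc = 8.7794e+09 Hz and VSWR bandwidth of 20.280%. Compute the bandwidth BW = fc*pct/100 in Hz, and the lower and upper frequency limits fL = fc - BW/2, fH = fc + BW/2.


BW = 8.7794e+09 * 20.280/100 = 1.780462e+09 Hz
fL = 8.7794e+09 - 1.780462e+09/2 = 7.889e+09 Hz
fH = 8.7794e+09 + 1.780462e+09/2 = 9.670e+09 Hz

BW=1.780e+09 Hz, fL=7.889e+09 Hz, fH=9.670e+09 Hz


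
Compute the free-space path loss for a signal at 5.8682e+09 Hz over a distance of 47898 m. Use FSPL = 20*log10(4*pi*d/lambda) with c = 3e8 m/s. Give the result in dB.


lambda = c / f = 3.0000e+08 / 5.8682e+09 = 0.05112300 m
FSPL = 20 * log10(4*pi*47898/0.05112300) = 141.4 dB

141.4 dB


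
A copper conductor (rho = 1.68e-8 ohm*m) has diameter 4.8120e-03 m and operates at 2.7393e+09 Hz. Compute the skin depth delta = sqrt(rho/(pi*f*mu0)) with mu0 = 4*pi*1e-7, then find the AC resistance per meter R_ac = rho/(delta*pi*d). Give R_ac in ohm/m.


delta = sqrt(1.68e-8 / (pi * 2.7393e+09 * 4*pi*1e-7)) = 1.246393e-06 m
R_ac = 1.68e-8 / (1.246393e-06 * pi * 4.8120e-03) = 0.8916 ohm/m

0.8916 ohm/m


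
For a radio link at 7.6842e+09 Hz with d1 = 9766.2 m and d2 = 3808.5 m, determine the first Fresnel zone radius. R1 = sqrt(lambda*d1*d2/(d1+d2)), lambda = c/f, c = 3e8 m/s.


lambda = c / f = 3.0000e+08 / 7.6842e+09 = 0.03904115 m
R1 = sqrt(0.03904115 * 9766.2 * 3808.5 / (9766.2 + 3808.5)) = 10.34 m

10.34 m


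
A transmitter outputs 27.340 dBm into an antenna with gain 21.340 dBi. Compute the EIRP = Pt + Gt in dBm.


EIRP = Pt + Gt = 27.340 + 21.340 = 48.68 dBm

48.68 dBm


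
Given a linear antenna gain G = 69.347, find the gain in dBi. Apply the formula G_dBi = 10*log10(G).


G_dBi = 10 * log10(69.347) = 18.41 dBi

18.41 dBi


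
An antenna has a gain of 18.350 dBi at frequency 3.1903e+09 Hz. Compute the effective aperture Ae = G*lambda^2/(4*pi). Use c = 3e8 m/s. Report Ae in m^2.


lambda = c / f = 3.0000e+08 / 3.1903e+09 = 0.09403504 m
G_linear = 10^(18.350/10) = 68.39116
Ae = G_linear * lambda^2 / (4*pi) = 68.39116 * 0.09403504^2 / (4*pi) = 0.04812 m^2

0.04812 m^2


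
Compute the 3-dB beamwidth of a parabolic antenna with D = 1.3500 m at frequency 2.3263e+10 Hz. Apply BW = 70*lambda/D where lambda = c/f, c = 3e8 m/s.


lambda = c / f = 3.0000e+08 / 2.3263e+10 = 0.01289602 m
BW = 70 * 0.01289602 / 1.3500 = 0.6687 deg

0.6687 deg


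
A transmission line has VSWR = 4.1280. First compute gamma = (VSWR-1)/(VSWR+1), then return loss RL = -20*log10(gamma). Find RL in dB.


gamma = (4.1280 - 1) / (4.1280 + 1) = 0.6099844
RL = -20 * log10(0.6099844) = 4.294 dB

4.294 dB


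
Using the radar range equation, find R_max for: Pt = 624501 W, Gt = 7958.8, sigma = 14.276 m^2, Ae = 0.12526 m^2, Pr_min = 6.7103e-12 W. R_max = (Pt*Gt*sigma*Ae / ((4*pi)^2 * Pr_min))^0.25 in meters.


R^4 = 624501*7958.8*14.276*0.12526 / ((4*pi)^2 * 6.7103e-12) = 8.387606e+18
R_max = 8.387606e+18^0.25 = 53816 m

53816 m


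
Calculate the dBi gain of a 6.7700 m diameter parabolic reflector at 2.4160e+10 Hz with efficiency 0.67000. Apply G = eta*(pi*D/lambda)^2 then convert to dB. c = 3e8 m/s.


lambda = c / f = 3.0000e+08 / 2.4160e+10 = 0.01241722 m
G_linear = 0.67000 * (pi * 6.7700 / 0.01241722)^2 = 1.965636e+06
G_dBi = 10 * log10(1.965636e+06) = 62.94 dBi

62.94 dBi


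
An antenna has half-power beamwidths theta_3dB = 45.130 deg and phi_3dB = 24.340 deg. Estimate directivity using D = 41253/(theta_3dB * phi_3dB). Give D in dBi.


D_linear = 41253 / (45.130 * 24.340) = 37.55516
D_dBi = 10 * log10(37.55516) = 15.75 dBi

15.75 dBi


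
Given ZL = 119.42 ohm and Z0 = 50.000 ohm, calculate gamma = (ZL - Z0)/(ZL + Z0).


gamma = (119.42 - 50.000) / (119.42 + 50.000) = 0.4098

0.4098


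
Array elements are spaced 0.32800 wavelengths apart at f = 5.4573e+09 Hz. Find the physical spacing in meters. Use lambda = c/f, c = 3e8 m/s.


lambda = c / f = 3.0000e+08 / 5.4573e+09 = 0.05497224 m
d = 0.32800 * 0.05497224 = 0.01803 m

0.01803 m


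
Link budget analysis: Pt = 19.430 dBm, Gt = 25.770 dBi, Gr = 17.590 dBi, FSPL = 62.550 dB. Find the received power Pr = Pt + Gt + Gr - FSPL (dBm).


Pr = 19.430 + 25.770 + 17.590 - 62.550 = 0.24 dBm

0.24 dBm


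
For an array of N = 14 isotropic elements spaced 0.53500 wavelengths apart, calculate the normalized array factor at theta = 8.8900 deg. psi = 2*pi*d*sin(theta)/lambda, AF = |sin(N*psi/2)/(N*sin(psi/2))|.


psi = 2*pi*0.53500*sin(8.8900 deg) = 0.5194800 rad
AF = |sin(14*0.5194800/2) / (14*sin(0.5194800/2))| = 0.1321

0.1321


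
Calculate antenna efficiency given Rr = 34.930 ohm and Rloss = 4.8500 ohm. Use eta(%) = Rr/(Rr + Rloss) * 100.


eta = 34.930 / (34.930 + 4.8500) * 100 = 87.81%

87.81%


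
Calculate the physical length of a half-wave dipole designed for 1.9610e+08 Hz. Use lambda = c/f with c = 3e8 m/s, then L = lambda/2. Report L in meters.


lambda = c / f = 3.0000e+08 / 1.9610e+08 = 1.529832 m
L = lambda / 2 = 1.529832 / 2 = 0.7649 m

0.7649 m


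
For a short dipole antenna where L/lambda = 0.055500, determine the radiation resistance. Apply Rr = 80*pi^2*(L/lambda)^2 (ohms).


Rr = 80 * pi^2 * (0.055500)^2 = 80 * 9.869604 * 3.080250e-03 = 2.432 ohm

2.432 ohm


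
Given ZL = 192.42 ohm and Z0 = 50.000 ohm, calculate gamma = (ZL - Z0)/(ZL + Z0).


gamma = (192.42 - 50.000) / (192.42 + 50.000) = 0.5875

0.5875


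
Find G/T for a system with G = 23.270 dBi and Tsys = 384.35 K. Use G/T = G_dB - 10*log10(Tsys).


G/T = 23.270 - 10*log10(384.35) = 23.270 - 25.84727 = -2.577 dB/K

-2.577 dB/K


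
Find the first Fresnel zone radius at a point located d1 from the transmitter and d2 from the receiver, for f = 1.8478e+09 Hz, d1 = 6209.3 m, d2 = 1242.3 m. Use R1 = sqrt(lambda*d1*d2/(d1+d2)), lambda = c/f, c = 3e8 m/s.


lambda = c / f = 3.0000e+08 / 1.8478e+09 = 0.1623552 m
R1 = sqrt(0.1623552 * 6209.3 * 1242.3 / (6209.3 + 1242.3)) = 12.96 m

12.96 m


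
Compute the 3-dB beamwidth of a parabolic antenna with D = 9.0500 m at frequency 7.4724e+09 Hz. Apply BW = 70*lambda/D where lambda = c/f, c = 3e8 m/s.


lambda = c / f = 3.0000e+08 / 7.4724e+09 = 0.04014774 m
BW = 70 * 0.04014774 / 9.0500 = 0.3105 deg

0.3105 deg


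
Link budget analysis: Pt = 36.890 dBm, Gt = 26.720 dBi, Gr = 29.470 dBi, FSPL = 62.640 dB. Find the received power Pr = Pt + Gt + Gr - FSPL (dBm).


Pr = 36.890 + 26.720 + 29.470 - 62.640 = 30.44 dBm

30.44 dBm


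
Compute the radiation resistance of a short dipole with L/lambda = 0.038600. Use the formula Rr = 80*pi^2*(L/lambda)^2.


Rr = 80 * pi^2 * (0.038600)^2 = 80 * 9.869604 * 1.489960e-03 = 1.176 ohm

1.176 ohm


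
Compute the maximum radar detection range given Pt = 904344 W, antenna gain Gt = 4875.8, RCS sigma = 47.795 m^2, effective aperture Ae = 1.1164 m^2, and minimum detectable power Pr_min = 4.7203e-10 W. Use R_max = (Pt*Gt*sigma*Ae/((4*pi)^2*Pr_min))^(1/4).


R^4 = 904344*4875.8*47.795*1.1164 / ((4*pi)^2 * 4.7203e-10) = 3.156403e+18
R_max = 3.156403e+18^0.25 = 42150 m

42150 m


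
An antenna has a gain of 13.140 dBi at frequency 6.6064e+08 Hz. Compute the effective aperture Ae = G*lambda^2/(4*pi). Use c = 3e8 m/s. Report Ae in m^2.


lambda = c / f = 3.0000e+08 / 6.6064e+08 = 0.4541051 m
G_linear = 10^(13.140/10) = 20.60630
Ae = G_linear * lambda^2 / (4*pi) = 20.60630 * 0.4541051^2 / (4*pi) = 0.3381 m^2

0.3381 m^2


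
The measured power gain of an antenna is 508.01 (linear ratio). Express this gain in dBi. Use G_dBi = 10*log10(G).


G_dBi = 10 * log10(508.01) = 27.06 dBi

27.06 dBi


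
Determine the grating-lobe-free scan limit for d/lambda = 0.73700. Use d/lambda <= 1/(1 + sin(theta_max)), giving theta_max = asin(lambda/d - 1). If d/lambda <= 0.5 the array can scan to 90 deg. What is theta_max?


lambda/d - 1 = 1/0.73700 - 1 = 0.3568521
theta_max = asin(0.3568521) = 20.91 deg

20.91 deg


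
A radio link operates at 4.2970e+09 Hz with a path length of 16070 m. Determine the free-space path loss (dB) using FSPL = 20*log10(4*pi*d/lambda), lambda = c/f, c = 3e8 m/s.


lambda = c / f = 3.0000e+08 / 4.2970e+09 = 0.06981615 m
FSPL = 20 * log10(4*pi*16070/0.06981615) = 129.2 dB

129.2 dB


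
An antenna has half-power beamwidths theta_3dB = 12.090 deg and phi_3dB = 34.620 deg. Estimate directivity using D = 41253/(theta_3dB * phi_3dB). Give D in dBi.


D_linear = 41253 / (12.090 * 34.620) = 98.56034
D_dBi = 10 * log10(98.56034) = 19.94 dBi

19.94 dBi


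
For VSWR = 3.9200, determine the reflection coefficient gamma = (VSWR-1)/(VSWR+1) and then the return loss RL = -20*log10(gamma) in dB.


gamma = (3.9200 - 1) / (3.9200 + 1) = 0.5934959
RL = -20 * log10(0.5934959) = 4.532 dB

4.532 dB


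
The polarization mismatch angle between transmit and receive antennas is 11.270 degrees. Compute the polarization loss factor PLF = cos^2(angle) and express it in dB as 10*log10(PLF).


PLF_linear = cos^2(11.270 deg) = 0.9618061
PLF_dB = 10 * log10(0.9618061) = -0.1691 dB

-0.1691 dB


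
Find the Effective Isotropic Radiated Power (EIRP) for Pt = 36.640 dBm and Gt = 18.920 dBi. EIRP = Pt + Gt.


EIRP = Pt + Gt = 36.640 + 18.920 = 55.56 dBm

55.56 dBm


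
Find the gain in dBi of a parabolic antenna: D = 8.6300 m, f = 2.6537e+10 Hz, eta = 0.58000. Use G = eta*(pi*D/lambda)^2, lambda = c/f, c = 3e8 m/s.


lambda = c / f = 3.0000e+08 / 2.6537e+10 = 0.01130497 m
G_linear = 0.58000 * (pi * 8.6300 / 0.01130497)^2 = 3.335881e+06
G_dBi = 10 * log10(3.335881e+06) = 65.23 dBi

65.23 dBi


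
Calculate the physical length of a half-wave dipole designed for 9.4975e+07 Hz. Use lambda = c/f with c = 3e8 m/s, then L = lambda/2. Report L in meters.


lambda = c / f = 3.0000e+08 / 9.4975e+07 = 3.158726 m
L = lambda / 2 = 3.158726 / 2 = 1.579 m

1.579 m


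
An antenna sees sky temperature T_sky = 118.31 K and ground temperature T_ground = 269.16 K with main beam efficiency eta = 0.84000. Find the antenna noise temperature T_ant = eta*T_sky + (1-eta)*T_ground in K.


T_ant = 0.84000 * 118.31 + (1 - 0.84000) * 269.16 = 142.4 K

142.4 K


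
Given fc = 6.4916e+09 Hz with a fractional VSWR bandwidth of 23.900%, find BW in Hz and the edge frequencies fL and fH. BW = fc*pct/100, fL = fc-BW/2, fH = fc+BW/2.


BW = 6.4916e+09 * 23.900/100 = 1.551492e+09 Hz
fL = 6.4916e+09 - 1.551492e+09/2 = 5.716e+09 Hz
fH = 6.4916e+09 + 1.551492e+09/2 = 7.267e+09 Hz

BW=1.551e+09 Hz, fL=5.716e+09 Hz, fH=7.267e+09 Hz


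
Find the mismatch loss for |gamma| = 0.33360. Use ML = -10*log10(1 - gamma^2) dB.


ML = -10 * log10(1 - 0.33360^2) = -10 * log10(0.88871104) = 0.5124 dB

0.5124 dB


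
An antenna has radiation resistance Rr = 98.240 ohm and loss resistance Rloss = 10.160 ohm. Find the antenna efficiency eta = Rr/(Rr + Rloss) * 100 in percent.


eta = 98.240 / (98.240 + 10.160) * 100 = 90.63%

90.63%


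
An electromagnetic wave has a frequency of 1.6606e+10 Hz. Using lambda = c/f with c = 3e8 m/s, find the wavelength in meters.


lambda = c / f = 3.0000e+08 / 1.6606e+10 = 0.01807 m

0.01807 m


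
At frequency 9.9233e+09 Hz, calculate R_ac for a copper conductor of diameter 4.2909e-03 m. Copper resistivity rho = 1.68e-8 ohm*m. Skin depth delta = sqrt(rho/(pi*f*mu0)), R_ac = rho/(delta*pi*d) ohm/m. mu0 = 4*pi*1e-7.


delta = sqrt(1.68e-8 / (pi * 9.9233e+09 * 4*pi*1e-7)) = 6.548574e-07 m
R_ac = 1.68e-8 / (6.548574e-07 * pi * 4.2909e-03) = 1.903 ohm/m

1.903 ohm/m


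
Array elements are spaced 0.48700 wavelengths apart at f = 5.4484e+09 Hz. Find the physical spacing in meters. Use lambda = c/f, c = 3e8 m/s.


lambda = c / f = 3.0000e+08 / 5.4484e+09 = 0.05506204 m
d = 0.48700 * 0.05506204 = 0.02682 m

0.02682 m


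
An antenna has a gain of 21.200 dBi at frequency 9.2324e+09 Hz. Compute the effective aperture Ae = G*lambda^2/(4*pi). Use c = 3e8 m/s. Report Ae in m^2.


lambda = c / f = 3.0000e+08 / 9.2324e+09 = 0.03249426 m
G_linear = 10^(21.200/10) = 131.8257
Ae = G_linear * lambda^2 / (4*pi) = 131.8257 * 0.03249426^2 / (4*pi) = 0.01108 m^2

0.01108 m^2


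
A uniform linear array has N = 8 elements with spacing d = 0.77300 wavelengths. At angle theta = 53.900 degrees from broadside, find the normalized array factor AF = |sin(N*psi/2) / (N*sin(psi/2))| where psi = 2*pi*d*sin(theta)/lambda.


psi = 2*pi*0.77300*sin(53.900 deg) = 3.924328 rad
AF = |sin(8*3.924328/2) / (8*sin(3.924328/2))| = 1.440e-03

1.440e-03


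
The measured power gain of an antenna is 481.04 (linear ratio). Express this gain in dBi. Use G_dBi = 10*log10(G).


G_dBi = 10 * log10(481.04) = 26.82 dBi

26.82 dBi


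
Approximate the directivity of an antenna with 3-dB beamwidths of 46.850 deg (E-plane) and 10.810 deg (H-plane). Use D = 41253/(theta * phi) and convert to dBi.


D_linear = 41253 / (46.850 * 10.810) = 81.45547
D_dBi = 10 * log10(81.45547) = 19.11 dBi

19.11 dBi


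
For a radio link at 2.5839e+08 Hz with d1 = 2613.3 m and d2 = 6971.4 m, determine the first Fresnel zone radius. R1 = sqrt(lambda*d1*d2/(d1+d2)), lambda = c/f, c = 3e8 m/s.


lambda = c / f = 3.0000e+08 / 2.5839e+08 = 1.161036 m
R1 = sqrt(1.161036 * 2613.3 * 6971.4 / (2613.3 + 6971.4)) = 46.98 m

46.98 m


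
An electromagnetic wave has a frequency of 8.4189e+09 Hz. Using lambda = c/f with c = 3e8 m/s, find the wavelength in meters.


lambda = c / f = 3.0000e+08 / 8.4189e+09 = 0.03563 m

0.03563 m


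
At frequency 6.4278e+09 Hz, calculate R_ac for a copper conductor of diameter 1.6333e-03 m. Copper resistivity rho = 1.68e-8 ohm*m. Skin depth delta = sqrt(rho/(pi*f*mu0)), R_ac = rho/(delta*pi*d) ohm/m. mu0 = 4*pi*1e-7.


delta = sqrt(1.68e-8 / (pi * 6.4278e+09 * 4*pi*1e-7)) = 8.136612e-07 m
R_ac = 1.68e-8 / (8.136612e-07 * pi * 1.6333e-03) = 4.024 ohm/m

4.024 ohm/m


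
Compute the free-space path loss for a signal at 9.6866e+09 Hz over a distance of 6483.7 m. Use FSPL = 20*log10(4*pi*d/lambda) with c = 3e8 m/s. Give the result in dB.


lambda = c / f = 3.0000e+08 / 9.6866e+09 = 0.03097062 m
FSPL = 20 * log10(4*pi*6483.7/0.03097062) = 128.4 dB

128.4 dB


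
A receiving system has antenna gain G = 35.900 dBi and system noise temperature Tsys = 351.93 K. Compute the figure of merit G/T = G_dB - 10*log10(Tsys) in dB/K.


G/T = 35.900 - 10*log10(351.93) = 35.900 - 25.46456 = 10.44 dB/K

10.44 dB/K


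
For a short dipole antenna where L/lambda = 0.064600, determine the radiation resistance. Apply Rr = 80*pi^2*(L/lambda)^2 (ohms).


Rr = 80 * pi^2 * (0.064600)^2 = 80 * 9.869604 * 4.173160e-03 = 3.295 ohm

3.295 ohm


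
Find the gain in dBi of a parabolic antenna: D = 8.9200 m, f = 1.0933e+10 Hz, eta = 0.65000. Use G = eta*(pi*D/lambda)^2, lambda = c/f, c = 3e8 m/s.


lambda = c / f = 3.0000e+08 / 1.0933e+10 = 0.02743986 m
G_linear = 0.65000 * (pi * 8.9200 / 0.02743986)^2 = 677920.9
G_dBi = 10 * log10(677920.9) = 58.31 dBi

58.31 dBi


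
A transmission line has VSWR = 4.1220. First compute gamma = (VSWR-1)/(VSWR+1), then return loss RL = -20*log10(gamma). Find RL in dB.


gamma = (4.1220 - 1) / (4.1220 + 1) = 0.6095275
RL = -20 * log10(0.6095275) = 4.300 dB

4.300 dB


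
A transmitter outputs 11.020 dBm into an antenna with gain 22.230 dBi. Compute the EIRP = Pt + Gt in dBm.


EIRP = Pt + Gt = 11.020 + 22.230 = 33.25 dBm

33.25 dBm


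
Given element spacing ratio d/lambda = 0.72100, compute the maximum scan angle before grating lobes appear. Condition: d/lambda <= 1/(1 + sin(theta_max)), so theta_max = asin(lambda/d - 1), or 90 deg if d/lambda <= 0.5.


lambda/d - 1 = 1/0.72100 - 1 = 0.3869626
theta_max = asin(0.3869626) = 22.77 deg

22.77 deg


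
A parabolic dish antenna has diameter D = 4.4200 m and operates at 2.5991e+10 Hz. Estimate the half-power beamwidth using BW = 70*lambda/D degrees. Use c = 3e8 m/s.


lambda = c / f = 3.0000e+08 / 2.5991e+10 = 0.01154246 m
BW = 70 * 0.01154246 / 4.4200 = 0.1828 deg

0.1828 deg


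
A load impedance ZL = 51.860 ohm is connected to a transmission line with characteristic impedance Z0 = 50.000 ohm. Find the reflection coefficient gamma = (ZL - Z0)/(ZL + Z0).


gamma = (51.860 - 50.000) / (51.860 + 50.000) = 0.01826

0.01826


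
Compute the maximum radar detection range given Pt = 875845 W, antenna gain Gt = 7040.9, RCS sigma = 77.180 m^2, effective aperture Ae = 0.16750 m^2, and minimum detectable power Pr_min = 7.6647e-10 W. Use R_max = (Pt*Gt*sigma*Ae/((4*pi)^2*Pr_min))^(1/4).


R^4 = 875845*7040.9*77.180*0.16750 / ((4*pi)^2 * 7.6647e-10) = 6.586582e+17
R_max = 6.586582e+17^0.25 = 28488 m

28488 m


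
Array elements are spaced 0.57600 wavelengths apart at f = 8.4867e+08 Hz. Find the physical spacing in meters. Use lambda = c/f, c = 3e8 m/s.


lambda = c / f = 3.0000e+08 / 8.4867e+08 = 0.3534943 m
d = 0.57600 * 0.3534943 = 0.2036 m

0.2036 m


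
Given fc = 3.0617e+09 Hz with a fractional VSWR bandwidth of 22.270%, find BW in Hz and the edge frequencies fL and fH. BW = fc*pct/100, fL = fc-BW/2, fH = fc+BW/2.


BW = 3.0617e+09 * 22.270/100 = 6.818406e+08 Hz
fL = 3.0617e+09 - 6.818406e+08/2 = 2.721e+09 Hz
fH = 3.0617e+09 + 6.818406e+08/2 = 3.403e+09 Hz

BW=6.818e+08 Hz, fL=2.721e+09 Hz, fH=3.403e+09 Hz


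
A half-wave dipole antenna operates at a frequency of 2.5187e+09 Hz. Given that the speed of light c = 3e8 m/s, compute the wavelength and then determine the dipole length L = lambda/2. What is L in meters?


lambda = c / f = 3.0000e+08 / 2.5187e+09 = 0.1191091 m
L = lambda / 2 = 0.1191091 / 2 = 0.05955 m

0.05955 m


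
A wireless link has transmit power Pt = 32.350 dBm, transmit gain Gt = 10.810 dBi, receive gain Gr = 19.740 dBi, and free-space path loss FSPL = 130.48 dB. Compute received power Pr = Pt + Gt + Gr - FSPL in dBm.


Pr = 32.350 + 10.810 + 19.740 - 130.48 = -67.58 dBm

-67.58 dBm


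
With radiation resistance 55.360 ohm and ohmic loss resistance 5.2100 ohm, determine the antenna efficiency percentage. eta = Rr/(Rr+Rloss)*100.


eta = 55.360 / (55.360 + 5.2100) * 100 = 91.40%

91.40%


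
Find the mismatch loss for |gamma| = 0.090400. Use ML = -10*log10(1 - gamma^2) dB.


ML = -10 * log10(1 - 0.090400^2) = -10 * log10(0.99182784) = 0.03564 dB

0.03564 dB


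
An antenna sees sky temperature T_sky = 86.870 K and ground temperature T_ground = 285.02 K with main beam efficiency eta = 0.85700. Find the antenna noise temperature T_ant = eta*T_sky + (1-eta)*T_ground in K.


T_ant = 0.85700 * 86.870 + (1 - 0.85700) * 285.02 = 115.2 K

115.2 K


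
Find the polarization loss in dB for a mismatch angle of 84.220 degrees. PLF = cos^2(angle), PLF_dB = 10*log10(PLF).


PLF_linear = cos^2(84.220 deg) = 0.01014231
PLF_dB = 10 * log10(0.01014231) = -19.94 dB

-19.94 dB


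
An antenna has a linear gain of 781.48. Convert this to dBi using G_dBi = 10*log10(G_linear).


G_dBi = 10 * log10(781.48) = 28.93 dBi

28.93 dBi


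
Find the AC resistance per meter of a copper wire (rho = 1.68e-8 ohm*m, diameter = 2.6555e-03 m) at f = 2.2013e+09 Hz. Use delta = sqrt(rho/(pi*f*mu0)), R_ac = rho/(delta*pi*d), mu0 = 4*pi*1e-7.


delta = sqrt(1.68e-8 / (pi * 2.2013e+09 * 4*pi*1e-7)) = 1.390385e-06 m
R_ac = 1.68e-8 / (1.390385e-06 * pi * 2.6555e-03) = 1.448 ohm/m

1.448 ohm/m


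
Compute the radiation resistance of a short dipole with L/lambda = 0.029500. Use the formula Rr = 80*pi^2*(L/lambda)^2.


Rr = 80 * pi^2 * (0.029500)^2 = 80 * 9.869604 * 8.702500e-04 = 0.6871 ohm

0.6871 ohm


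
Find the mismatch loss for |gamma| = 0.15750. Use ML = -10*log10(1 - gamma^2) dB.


ML = -10 * log10(1 - 0.15750^2) = -10 * log10(0.97519375) = 0.1091 dB

0.1091 dB
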